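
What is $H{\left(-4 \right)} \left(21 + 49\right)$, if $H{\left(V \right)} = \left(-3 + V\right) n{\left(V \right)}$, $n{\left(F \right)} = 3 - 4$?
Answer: $490$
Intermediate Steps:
$n{\left(F \right)} = -1$ ($n{\left(F \right)} = 3 - 4 = -1$)
$H{\left(V \right)} = 3 - V$ ($H{\left(V \right)} = \left(-3 + V\right) \left(-1\right) = 3 - V$)
$H{\left(-4 \right)} \left(21 + 49\right) = \left(3 - -4\right) \left(21 + 49\right) = \left(3 + 4\right) 70 = 7 \cdot 70 = 490$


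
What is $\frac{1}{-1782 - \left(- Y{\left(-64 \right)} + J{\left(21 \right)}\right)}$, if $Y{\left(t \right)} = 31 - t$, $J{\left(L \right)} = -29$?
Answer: $- \frac{1}{1658} \approx -0.00060314$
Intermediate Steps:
$\frac{1}{-1782 - \left(- Y{\left(-64 \right)} + J{\left(21 \right)}\right)} = \frac{1}{-1782 + \left(\left(31 - -64\right) - -29\right)} = \frac{1}{-1782 + \left(\left(31 + 64\right) + 29\right)} = \frac{1}{-1782 + \left(95 + 29\right)} = \frac{1}{-1782 + 124} = \frac{1}{-1658} = - \frac{1}{1658}$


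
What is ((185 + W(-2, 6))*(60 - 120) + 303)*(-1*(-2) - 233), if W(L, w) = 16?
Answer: 2715867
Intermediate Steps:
((185 + W(-2, 6))*(60 - 120) + 303)*(-1*(-2) - 233) = ((185 + 16)*(60 - 120) + 303)*(-1*(-2) - 233) = (201*(-60) + 303)*(2 - 233) = (-12060 + 303)*(-231) = -11757*(-231) = 2715867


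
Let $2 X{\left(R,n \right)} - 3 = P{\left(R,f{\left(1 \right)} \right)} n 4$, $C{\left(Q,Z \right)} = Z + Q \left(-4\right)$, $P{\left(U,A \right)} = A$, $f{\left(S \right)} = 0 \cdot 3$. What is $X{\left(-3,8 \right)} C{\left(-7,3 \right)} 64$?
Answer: $2976$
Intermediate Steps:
$f{\left(S \right)} = 0$
$C{\left(Q,Z \right)} = Z - 4 Q$
$X{\left(R,n \right)} = \frac{3}{2}$ ($X{\left(R,n \right)} = \frac{3}{2} + \frac{0 n 4}{2} = \frac{3}{2} + \frac{0 \cdot 4}{2} = \frac{3}{2} + \frac{1}{2} \cdot 0 = \frac{3}{2} + 0 = \frac{3}{2}$)
$X{\left(-3,8 \right)} C{\left(-7,3 \right)} 64 = \frac{3 \left(3 - -28\right)}{2} \cdot 64 = \frac{3 \left(3 + 28\right)}{2} \cdot 64 = \frac{3}{2} \cdot 31 \cdot 64 = \frac{93}{2} \cdot 64 = 2976$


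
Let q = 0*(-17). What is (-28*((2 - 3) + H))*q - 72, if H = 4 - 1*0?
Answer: -72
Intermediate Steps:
q = 0
H = 4 (H = 4 + 0 = 4)
(-28*((2 - 3) + H))*q - 72 = -28*((2 - 3) + 4)*0 - 72 = -28*(-1 + 4)*0 - 72 = -28*3*0 - 72 = -84*0 - 72 = 0 - 72 = -72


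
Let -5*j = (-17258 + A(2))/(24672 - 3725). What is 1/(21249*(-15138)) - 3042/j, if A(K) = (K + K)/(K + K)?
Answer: -102484466385908197/5551013666034 ≈ -18462.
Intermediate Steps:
A(K) = 1 (A(K) = (2*K)/((2*K)) = (2*K)*(1/(2*K)) = 1)
j = 17257/104735 (j = -(-17258 + 1)/(5*(24672 - 3725)) = -(-17257)/(5*20947) = -1/5*(-17257/20947) = 17257/104735 ≈ 0.16477)
1/(21249*(-15138)) - 3042/j = 1/(21249*(-15138)) - 3042/17257/104735 = (1/21249)*(-1/15138) - 3042*104735/17257 = -1/321667362 - 318603870/17257 = -102484466385908197/5551013666034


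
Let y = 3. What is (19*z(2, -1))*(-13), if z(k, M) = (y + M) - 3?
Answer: 247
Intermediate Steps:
z(k, M) = M (z(k, M) = (3 + M) - 3 = M)
(19*z(2, -1))*(-13) = (19*(-1))*(-13) = -19*(-13) = 247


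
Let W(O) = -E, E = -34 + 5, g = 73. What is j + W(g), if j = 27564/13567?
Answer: 421007/13567 ≈ 31.032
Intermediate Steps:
E = -29
W(O) = 29 (W(O) = -1*(-29) = 29)
j = 27564/13567 (j = 27564*(1/13567) = 27564/13567 ≈ 2.0317)
j + W(g) = 27564/13567 + 29 = 421007/13567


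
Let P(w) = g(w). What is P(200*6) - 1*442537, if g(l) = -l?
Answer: -443737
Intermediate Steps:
P(w) = -w
P(200*6) - 1*442537 = -200*6 - 1*442537 = -1*1200 - 442537 = -1200 - 442537 = -443737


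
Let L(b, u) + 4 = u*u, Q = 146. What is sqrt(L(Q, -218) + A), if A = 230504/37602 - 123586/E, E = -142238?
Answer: sqrt(9441284059135400959051)/445702773 ≈ 218.01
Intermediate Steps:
L(b, u) = -4 + u**2 (L(b, u) = -4 + u*u = -4 + u**2)
A = 9358377181/1337108319 (A = 230504/37602 - 123586/(-142238) = 230504*(1/37602) - 123586*(-1/142238) = 115252/18801 + 61793/71119 = 9358377181/1337108319 ≈ 6.9990)
sqrt(L(Q, -218) + A) = sqrt((-4 + (-218)**2) + 9358377181/1337108319) = sqrt((-4 + 47524) + 9358377181/1337108319) = sqrt(47520 + 9358377181/1337108319) = sqrt(63548745696061/1337108319) = sqrt(9441284059135400959051)/445702773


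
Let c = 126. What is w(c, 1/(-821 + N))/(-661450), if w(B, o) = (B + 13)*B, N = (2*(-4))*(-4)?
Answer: -8757/330725 ≈ -0.026478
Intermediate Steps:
N = 32 (N = -8*(-4) = 32)
w(B, o) = B*(13 + B) (w(B, o) = (13 + B)*B = B*(13 + B))
w(c, 1/(-821 + N))/(-661450) = (126*(13 + 126))/(-661450) = (126*139)*(-1/661450) = 17514*(-1/661450) = -8757/330725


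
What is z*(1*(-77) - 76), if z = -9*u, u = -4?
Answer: -5508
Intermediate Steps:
z = 36 (z = -9*(-4) = 36)
z*(1*(-77) - 76) = 36*(1*(-77) - 76) = 36*(-77 - 76) = 36*(-153) = -5508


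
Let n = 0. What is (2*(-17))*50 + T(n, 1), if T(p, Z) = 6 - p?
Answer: -1694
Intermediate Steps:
(2*(-17))*50 + T(n, 1) = (2*(-17))*50 + (6 - 1*0) = -34*50 + (6 + 0) = -1700 + 6 = -1694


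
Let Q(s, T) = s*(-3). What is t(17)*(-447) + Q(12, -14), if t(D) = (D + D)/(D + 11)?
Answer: -8103/14 ≈ -578.79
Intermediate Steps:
Q(s, T) = -3*s
t(D) = 2*D/(11 + D) (t(D) = (2*D)/(11 + D) = 2*D/(11 + D))
t(17)*(-447) + Q(12, -14) = (2*17/(11 + 17))*(-447) - 3*12 = (2*17/28)*(-447) - 36 = (2*17*(1/28))*(-447) - 36 = (17/14)*(-447) - 36 = -7599/14 - 36 = -8103/14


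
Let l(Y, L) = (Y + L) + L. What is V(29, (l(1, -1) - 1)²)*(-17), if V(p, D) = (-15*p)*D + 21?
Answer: 29223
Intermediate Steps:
l(Y, L) = Y + 2*L (l(Y, L) = (L + Y) + L = Y + 2*L)
V(p, D) = 21 - 15*D*p (V(p, D) = -15*D*p + 21 = 21 - 15*D*p)
V(29, (l(1, -1) - 1)²)*(-17) = (21 - 15*((1 + 2*(-1)) - 1)²*29)*(-17) = (21 - 15*((1 - 2) - 1)²*29)*(-17) = (21 - 15*(-1 - 1)²*29)*(-17) = (21 - 15*(-2)²*29)*(-17) = (21 - 15*4*29)*(-17) = (21 - 1740)*(-17) = -1719*(-17) = 29223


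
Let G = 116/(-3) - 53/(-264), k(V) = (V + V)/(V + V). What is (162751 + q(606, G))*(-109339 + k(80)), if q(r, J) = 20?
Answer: -17797055598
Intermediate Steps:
k(V) = 1 (k(V) = (2*V)/((2*V)) = (2*V)*(1/(2*V)) = 1)
G = -3385/88 (G = 116*(-⅓) - 53*(-1/264) = -116/3 + 53/264 = -3385/88 ≈ -38.466)
(162751 + q(606, G))*(-109339 + k(80)) = (162751 + 20)*(-109339 + 1) = 162771*(-109338) = -17797055598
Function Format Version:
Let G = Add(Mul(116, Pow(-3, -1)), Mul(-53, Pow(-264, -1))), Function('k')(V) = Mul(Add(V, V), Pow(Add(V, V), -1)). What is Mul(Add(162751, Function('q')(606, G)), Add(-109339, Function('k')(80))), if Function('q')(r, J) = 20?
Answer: -17797055598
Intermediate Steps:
Function('k')(V) = 1 (Function('k')(V) = Mul(Mul(2, V), Pow(Mul(2, V), -1)) = Mul(Mul(2, V), Mul(Rational(1, 2), Pow(V, -1))) = 1)
G = Rational(-3385, 88) (G = Add(Mul(116, Rational(-1, 3)), Mul(-53, Rational(-1, 264))) = Add(Rational(-116, 3), Rational(53, 264)) = Rational(-3385, 88) ≈ -38.466)
Mul(Add(162751, Function('q')(606, G)), Add(-109339, Function('k')(80))) = Mul(Add(162751, 20), Add(-109339, 1)) = Mul(162771, -109338) = -17797055598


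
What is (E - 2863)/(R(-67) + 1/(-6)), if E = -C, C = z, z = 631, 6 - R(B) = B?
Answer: -20964/437 ≈ -47.973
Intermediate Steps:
R(B) = 6 - B
C = 631
E = -631 (E = -1*631 = -631)
(E - 2863)/(R(-67) + 1/(-6)) = (-631 - 2863)/((6 - 1*(-67)) + 1/(-6)) = -3494/((6 + 67) - ⅙) = -3494/(73 - ⅙) = -3494/437/6 = -3494*6/437 = -20964/437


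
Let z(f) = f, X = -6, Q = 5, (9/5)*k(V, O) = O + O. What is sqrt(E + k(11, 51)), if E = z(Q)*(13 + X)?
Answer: 5*sqrt(33)/3 ≈ 9.5743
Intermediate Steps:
k(V, O) = 10*O/9 (k(V, O) = 5*(O + O)/9 = 5*(2*O)/9 = 10*O/9)
E = 35 (E = 5*(13 - 6) = 5*7 = 35)
sqrt(E + k(11, 51)) = sqrt(35 + (10/9)*51) = sqrt(35 + 170/3) = sqrt(275/3) = 5*sqrt(33)/3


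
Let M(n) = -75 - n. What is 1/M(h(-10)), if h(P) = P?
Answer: -1/65 ≈ -0.015385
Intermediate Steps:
1/M(h(-10)) = 1/(-75 - 1*(-10)) = 1/(-75 + 10) = 1/(-65) = -1/65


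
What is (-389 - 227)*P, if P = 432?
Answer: -266112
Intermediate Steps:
(-389 - 227)*P = (-389 - 227)*432 = -616*432 = -266112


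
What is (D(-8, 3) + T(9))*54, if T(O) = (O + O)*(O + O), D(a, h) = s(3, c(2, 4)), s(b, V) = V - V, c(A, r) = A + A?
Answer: 17496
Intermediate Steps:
c(A, r) = 2*A
s(b, V) = 0
D(a, h) = 0
T(O) = 4*O**2 (T(O) = (2*O)*(2*O) = 4*O**2)
(D(-8, 3) + T(9))*54 = (0 + 4*9**2)*54 = (0 + 4*81)*54 = (0 + 324)*54 = 324*54 = 17496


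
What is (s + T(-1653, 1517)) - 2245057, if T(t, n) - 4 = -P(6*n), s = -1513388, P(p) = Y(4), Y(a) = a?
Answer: -3758445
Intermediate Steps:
P(p) = 4
T(t, n) = 0 (T(t, n) = 4 - 1*4 = 4 - 4 = 0)
(s + T(-1653, 1517)) - 2245057 = (-1513388 + 0) - 2245057 = -1513388 - 2245057 = -3758445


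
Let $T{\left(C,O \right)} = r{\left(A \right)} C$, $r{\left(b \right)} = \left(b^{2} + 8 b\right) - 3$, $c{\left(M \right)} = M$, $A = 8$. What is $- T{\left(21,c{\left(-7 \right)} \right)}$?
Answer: $-2625$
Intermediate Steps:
$r{\left(b \right)} = -3 + b^{2} + 8 b$
$T{\left(C,O \right)} = 125 C$ ($T{\left(C,O \right)} = \left(-3 + 8^{2} + 8 \cdot 8\right) C = \left(-3 + 64 + 64\right) C = 125 C$)
$- T{\left(21,c{\left(-7 \right)} \right)} = - 125 \cdot 21 = \left(-1\right) 2625 = -2625$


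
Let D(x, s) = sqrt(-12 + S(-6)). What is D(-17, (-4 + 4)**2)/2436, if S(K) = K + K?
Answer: I*sqrt(6)/1218 ≈ 0.0020111*I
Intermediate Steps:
S(K) = 2*K
D(x, s) = 2*I*sqrt(6) (D(x, s) = sqrt(-12 + 2*(-6)) = sqrt(-12 - 12) = sqrt(-24) = 2*I*sqrt(6))
D(-17, (-4 + 4)**2)/2436 = (2*I*sqrt(6))/2436 = (2*I*sqrt(6))*(1/2436) = I*sqrt(6)/1218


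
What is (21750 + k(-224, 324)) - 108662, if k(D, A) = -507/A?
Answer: -9386665/108 ≈ -86914.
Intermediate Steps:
(21750 + k(-224, 324)) - 108662 = (21750 - 507/324) - 108662 = (21750 - 507*1/324) - 108662 = (21750 - 169/108) - 108662 = 2348831/108 - 108662 = -9386665/108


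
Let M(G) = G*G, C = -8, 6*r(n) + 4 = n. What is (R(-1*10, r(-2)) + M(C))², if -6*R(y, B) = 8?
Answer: 35344/9 ≈ 3927.1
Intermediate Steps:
r(n) = -⅔ + n/6
R(y, B) = -4/3 (R(y, B) = -⅙*8 = -4/3)
M(G) = G²
(R(-1*10, r(-2)) + M(C))² = (-4/3 + (-8)²)² = (-4/3 + 64)² = (188/3)² = 35344/9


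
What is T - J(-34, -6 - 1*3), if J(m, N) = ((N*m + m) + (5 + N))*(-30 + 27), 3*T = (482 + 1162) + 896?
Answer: 4952/3 ≈ 1650.7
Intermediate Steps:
T = 2540/3 (T = ((482 + 1162) + 896)/3 = (1644 + 896)/3 = (1/3)*2540 = 2540/3 ≈ 846.67)
J(m, N) = -15 - 3*N - 3*m - 3*N*m (J(m, N) = ((m + N*m) + (5 + N))*(-3) = (5 + N + m + N*m)*(-3) = -15 - 3*N - 3*m - 3*N*m)
T - J(-34, -6 - 1*3) = 2540/3 - (-15 - 3*(-6 - 1*3) - 3*(-34) - 3*(-6 - 1*3)*(-34)) = 2540/3 - (-15 - 3*(-6 - 3) + 102 - 3*(-6 - 3)*(-34)) = 2540/3 - (-15 - 3*(-9) + 102 - 3*(-9)*(-34)) = 2540/3 - (-15 + 27 + 102 - 918) = 2540/3 - 1*(-804) = 2540/3 + 804 = 4952/3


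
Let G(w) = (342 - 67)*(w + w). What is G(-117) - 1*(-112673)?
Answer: 48323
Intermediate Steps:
G(w) = 550*w (G(w) = 275*(2*w) = 550*w)
G(-117) - 1*(-112673) = 550*(-117) - 1*(-112673) = -64350 + 112673 = 48323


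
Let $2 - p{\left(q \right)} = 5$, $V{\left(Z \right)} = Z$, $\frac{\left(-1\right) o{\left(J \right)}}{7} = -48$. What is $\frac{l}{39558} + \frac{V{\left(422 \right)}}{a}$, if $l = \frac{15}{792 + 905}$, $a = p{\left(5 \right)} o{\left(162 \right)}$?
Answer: $- \frac{2360734471}{5638913784} \approx -0.41865$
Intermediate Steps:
$o{\left(J \right)} = 336$ ($o{\left(J \right)} = \left(-7\right) \left(-48\right) = 336$)
$p{\left(q \right)} = -3$ ($p{\left(q \right)} = 2 - 5 = -3$)
$a = -1008$ ($a = \left(-3\right) 336 = -1008$)
$l = \frac{15}{1697} \approx 0.0088391$
$\frac{l}{39558} + \frac{V{\left(422 \right)}}{a} = \frac{15}{1697 \cdot 39558} + \frac{422}{-1008} = \frac{15}{1697} \cdot \frac{1}{39558} + 422 \left(- \frac{1}{1008}\right) = \frac{5}{22376642} - \frac{211}{504} = - \frac{2360734471}{5638913784}$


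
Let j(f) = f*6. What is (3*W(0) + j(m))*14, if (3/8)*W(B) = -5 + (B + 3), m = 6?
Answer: 280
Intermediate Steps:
j(f) = 6*f
W(B) = -16/3 + 8*B/3 (W(B) = 8*(-5 + (B + 3))/3 = 8*(-5 + (3 + B))/3 = 8*(-2 + B)/3 = -16/3 + 8*B/3)
(3*W(0) + j(m))*14 = (3*(-16/3 + (8/3)*0) + 6*6)*14 = (3*(-16/3 + 0) + 36)*14 = (3*(-16/3) + 36)*14 = (-16 + 36)*14 = 20*14 = 280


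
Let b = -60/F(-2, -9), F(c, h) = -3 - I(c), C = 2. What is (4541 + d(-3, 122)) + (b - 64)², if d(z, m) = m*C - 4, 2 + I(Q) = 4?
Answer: 7485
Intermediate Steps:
I(Q) = 2 (I(Q) = -2 + 4 = 2)
d(z, m) = -4 + 2*m (d(z, m) = m*2 - 4 = 2*m - 4 = -4 + 2*m)
F(c, h) = -5 (F(c, h) = -3 - 1*2 = -3 - 2 = -5)
b = 12 (b = -60/(-5) = -60*(-⅕) = 12)
(4541 + d(-3, 122)) + (b - 64)² = (4541 + (-4 + 2*122)) + (12 - 64)² = (4541 + (-4 + 244)) + (-52)² = (4541 + 240) + 2704 = 4781 + 2704 = 7485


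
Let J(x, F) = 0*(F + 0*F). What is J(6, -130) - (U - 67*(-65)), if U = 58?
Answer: -4413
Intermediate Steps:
J(x, F) = 0 (J(x, F) = 0*(F + 0) = 0*F = 0)
J(6, -130) - (U - 67*(-65)) = 0 - (58 - 67*(-65)) = 0 - (58 + 4355) = 0 - 1*4413 = 0 - 4413 = -4413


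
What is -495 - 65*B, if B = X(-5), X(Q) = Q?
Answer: -170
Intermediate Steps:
B = -5
-495 - 65*B = -495 - 65*(-5) = -495 + 325 = -170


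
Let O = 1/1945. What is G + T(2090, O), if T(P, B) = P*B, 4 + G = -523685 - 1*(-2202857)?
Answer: 653196770/389 ≈ 1.6792e+6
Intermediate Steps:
O = 1/1945 ≈ 0.00051414
G = 1679168 (G = -4 + (-523685 - 1*(-2202857)) = -4 + (-523685 + 2202857) = -4 + 1679172 = 1679168)
T(P, B) = B*P
G + T(2090, O) = 1679168 + (1/1945)*2090 = 1679168 + 418/389 = 653196770/389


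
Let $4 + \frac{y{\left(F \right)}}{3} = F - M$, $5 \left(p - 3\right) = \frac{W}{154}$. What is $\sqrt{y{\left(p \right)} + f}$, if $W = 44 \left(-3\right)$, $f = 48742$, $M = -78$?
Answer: $\frac{\sqrt{59991295}}{35} \approx 221.3$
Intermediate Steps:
$W = -132$
$p = \frac{99}{35}$ ($p = 3 + \frac{\left(-132\right) \frac{1}{154}}{5} = 3 + \frac{1}{5} \left(- \frac{6}{7}\right) = 3 - \frac{6}{35} = \frac{99}{35} \approx 2.8286$)
$y{\left(F \right)} = 222 + 3 F$ ($y{\left(F \right)} = -12 + 3 \left(F - -78\right) = -12 + 3 \left(F + 78\right) = -12 + 3 \left(78 + F\right) = -12 + \left(234 + 3 F\right) = 222 + 3 F$)
$\sqrt{y{\left(p \right)} + f} = \sqrt{\left(222 + 3 \cdot \frac{99}{35}\right) + 48742} = \sqrt{\left(222 + \frac{297}{35}\right) + 48742} = \sqrt{\frac{8067}{35} + 48742} = \sqrt{\frac{1714037}{35}} = \frac{\sqrt{59991295}}{35}$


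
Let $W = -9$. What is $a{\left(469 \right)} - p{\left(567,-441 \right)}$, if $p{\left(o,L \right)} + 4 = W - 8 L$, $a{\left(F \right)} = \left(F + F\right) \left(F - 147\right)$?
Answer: $298521$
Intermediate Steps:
$a{\left(F \right)} = 2 F \left(-147 + F\right)$
$p{\left(o,L \right)} = -13 - 8 L$ ($p{\left(o,L \right)} = -4 - \left(9 + 8 L\right) = -13 - 8 L$)
$a{\left(469 \right)} - p{\left(567,-441 \right)} = 2 \cdot 469 \left(-147 + 469\right) - \left(-13 - -3528\right) = 2 \cdot 469 \cdot 322 - \left(-13 + 3528\right) = 302036 - 3515 = 298521$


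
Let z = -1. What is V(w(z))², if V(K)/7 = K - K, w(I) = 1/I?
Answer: 0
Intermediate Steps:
w(I) = 1/I
V(K) = 0 (V(K) = 7*(K - K) = 7*0 = 0)
V(w(z))² = 0² = 0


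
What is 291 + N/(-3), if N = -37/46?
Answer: 40195/138 ≈ 291.27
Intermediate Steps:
N = -37/46 (N = -37*1/46 = -37/46 ≈ -0.80435)
291 + N/(-3) = 291 - 37/46/(-3) = 291 - ⅓*(-37/46) = 291 + 37/138 = 40195/138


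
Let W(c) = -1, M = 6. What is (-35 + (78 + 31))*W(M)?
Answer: -74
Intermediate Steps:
(-35 + (78 + 31))*W(M) = (-35 + (78 + 31))*(-1) = (-35 + 109)*(-1) = 74*(-1) = -74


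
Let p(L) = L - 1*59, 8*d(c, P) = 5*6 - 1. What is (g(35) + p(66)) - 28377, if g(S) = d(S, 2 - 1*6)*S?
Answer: -225945/8 ≈ -28243.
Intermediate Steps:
d(c, P) = 29/8 (d(c, P) = (5*6 - 1)/8 = (30 - 1)/8 = (⅛)*29 = 29/8)
p(L) = -59 + L (p(L) = L - 59 = -59 + L)
g(S) = 29*S/8
(g(35) + p(66)) - 28377 = ((29/8)*35 + (-59 + 66)) - 28377 = (1015/8 + 7) - 28377 = 1071/8 - 28377 = -225945/8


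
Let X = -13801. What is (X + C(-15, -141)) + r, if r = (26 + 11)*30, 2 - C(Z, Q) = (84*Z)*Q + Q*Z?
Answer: -192464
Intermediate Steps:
C(Z, Q) = 2 - 85*Q*Z (C(Z, Q) = 2 - ((84*Z)*Q + Q*Z) = 2 - (84*Q*Z + Q*Z) = 2 - 85*Q*Z)
r = 1110 (r = 37*30 = 1110)
(X + C(-15, -141)) + r = (-13801 + (2 - 85*(-141)*(-15))) + 1110 = (-13801 + (2 - 179775)) + 1110 = (-13801 - 179773) + 1110 = -193574 + 1110 = -192464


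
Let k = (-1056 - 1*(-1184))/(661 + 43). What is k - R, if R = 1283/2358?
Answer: -9397/25938 ≈ -0.36229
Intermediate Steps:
R = 1283/2358 (R = 1283*(1/2358) = 1283/2358 ≈ 0.54411)
k = 2/11 (k = (-1056 + 1184)/704 = 128*(1/704) = 2/11 ≈ 0.18182)
k - R = 2/11 - 1*1283/2358 = 2/11 - 1283/2358 = -9397/25938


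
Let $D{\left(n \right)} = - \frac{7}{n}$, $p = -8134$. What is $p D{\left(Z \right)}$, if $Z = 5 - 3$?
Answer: $28469$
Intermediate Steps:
$Z = 2$ ($Z = 5 - 3 = 2$)
$p D{\left(Z \right)} = - 8134 \left(- \frac{7}{2}\right) = - 8134 \left(\left(-7\right) \frac{1}{2}\right) = \left(-8134\right) \left(- \frac{7}{2}\right) = 28469$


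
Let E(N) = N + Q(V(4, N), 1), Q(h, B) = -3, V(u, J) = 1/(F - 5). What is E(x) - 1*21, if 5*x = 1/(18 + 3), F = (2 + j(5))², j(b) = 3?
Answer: -2519/105 ≈ -23.990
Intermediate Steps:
F = 25 (F = (2 + 3)² = 5² = 25)
x = 1/105 (x = 1/(5*(18 + 3)) = (⅕)/21 = (⅕)*(1/21) = 1/105 ≈ 0.0095238)
V(u, J) = 1/20 (V(u, J) = 1/(25 - 5) = 1/20)
E(N) = -3 + N (E(N) = N - 3 = -3 + N)
E(x) - 1*21 = (-3 + 1/105) - 1*21 = -314/105 - 21 = -2519/105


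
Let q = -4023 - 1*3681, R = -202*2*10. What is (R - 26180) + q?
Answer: -37924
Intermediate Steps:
R = -4040 (R = -404*10 = -4040)
q = -7704 (q = -4023 - 3681 = -7704)
(R - 26180) + q = (-4040 - 26180) - 7704 = -30220 - 7704 = -37924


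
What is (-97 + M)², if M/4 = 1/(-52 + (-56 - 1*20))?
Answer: 9641025/1024 ≈ 9415.1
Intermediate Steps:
M = -1/32 (M = 4/(-52 + (-56 - 1*20)) = 4/(-52 + (-56 - 20)) = 4/(-52 - 76) = 4/(-128) = 4*(-1/128) = -1/32 ≈ -0.031250)
(-97 + M)² = (-97 - 1/32)² = (-3105/32)² = 9641025/1024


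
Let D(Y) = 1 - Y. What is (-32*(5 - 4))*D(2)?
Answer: 32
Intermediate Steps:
(-32*(5 - 4))*D(2) = (-32*(5 - 4))*(1 - 1*2) = (-32)*(1 - 2) = -16*2*(-1) = -32*(-1) = 32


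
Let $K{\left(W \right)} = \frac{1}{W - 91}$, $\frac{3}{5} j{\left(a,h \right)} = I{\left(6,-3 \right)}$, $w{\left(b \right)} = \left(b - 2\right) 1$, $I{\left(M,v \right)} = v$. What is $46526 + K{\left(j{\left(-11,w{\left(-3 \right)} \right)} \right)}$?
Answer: $\frac{4466495}{96} \approx 46526.0$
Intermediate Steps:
$w{\left(b \right)} = -2 + b$ ($w{\left(b \right)} = \left(-2 + b\right) 1 = -2 + b$)
$j{\left(a,h \right)} = -5$ ($j{\left(a,h \right)} = \frac{5}{3} \left(-3\right) = -5$)
$K{\left(W \right)} = \frac{1}{-91 + W}$
$46526 + K{\left(j{\left(-11,w{\left(-3 \right)} \right)} \right)} = 46526 + \frac{1}{-91 - 5} = 46526 + \frac{1}{-96} = 46526 - \frac{1}{96} = \frac{4466495}{96}$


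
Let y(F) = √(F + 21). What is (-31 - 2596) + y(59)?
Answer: -2627 + 4*√5 ≈ -2618.1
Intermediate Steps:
y(F) = √(21 + F)
(-31 - 2596) + y(59) = (-31 - 2596) + √(21 + 59) = -2627 + √80 = -2627 + 4*√5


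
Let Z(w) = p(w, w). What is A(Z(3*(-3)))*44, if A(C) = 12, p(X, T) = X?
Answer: 528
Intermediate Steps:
Z(w) = w
A(Z(3*(-3)))*44 = 12*44 = 528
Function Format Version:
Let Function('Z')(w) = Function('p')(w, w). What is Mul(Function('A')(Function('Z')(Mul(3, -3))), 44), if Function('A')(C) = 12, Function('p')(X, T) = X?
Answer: 528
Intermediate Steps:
Function('Z')(w) = w
Mul(Function('A')(Function('Z')(Mul(3, -3))), 44) = Mul(12, 44) = 528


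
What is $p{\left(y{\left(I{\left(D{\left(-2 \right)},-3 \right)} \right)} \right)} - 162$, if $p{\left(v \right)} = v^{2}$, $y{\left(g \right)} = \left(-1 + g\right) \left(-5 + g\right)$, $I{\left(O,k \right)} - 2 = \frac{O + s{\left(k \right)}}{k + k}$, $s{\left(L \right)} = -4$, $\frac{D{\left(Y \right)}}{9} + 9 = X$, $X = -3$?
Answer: $\frac{7676407}{81} \approx 94771.0$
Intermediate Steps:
$D{\left(Y \right)} = -108$ ($D{\left(Y \right)} = -81 + 9 \left(-3\right) = -81 - 27 = -108$)
$I{\left(O,k \right)} = 2 + \frac{-4 + O}{2 k}$ ($I{\left(O,k \right)} = 2 + \frac{O - 4}{k + k} = 2 + \frac{-4 + O}{2 k}$)
$p{\left(y{\left(I{\left(D{\left(-2 \right)},-3 \right)} \right)} \right)} - 162 = \left(5 + \left(\frac{-4 - 108 + 4 \left(-3\right)}{2 \left(-3\right)}\right)^{2} - 6 \frac{-4 - 108 + 4 \left(-3\right)}{2 \left(-3\right)}\right)^{2} - 162 = \left(5 + \left(\frac{1}{2} \left(- \frac{1}{3}\right) \left(-4 - 108 - 12\right)\right)^{2} - 6 \cdot \frac{1}{2} \left(- \frac{1}{3}\right) \left(-4 - 108 - 12\right)\right)^{2} - 162 = \left(5 + \left(\frac{1}{2} \left(- \frac{1}{3}\right) \left(-124\right)\right)^{2} - 6 \cdot \frac{1}{2} \left(- \frac{1}{3}\right) \left(-124\right)\right)^{2} - 162 = \left(5 + \left(\frac{62}{3}\right)^{2} - 124\right)^{2} - 162 = \left(5 + \frac{3844}{9} - 124\right)^{2} - 162 = \left(\frac{2773}{9}\right)^{2} - 162 = \frac{7689529}{81} - 162 = \frac{7676407}{81}$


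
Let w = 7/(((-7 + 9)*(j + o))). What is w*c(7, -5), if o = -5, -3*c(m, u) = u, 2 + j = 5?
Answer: -35/12 ≈ -2.9167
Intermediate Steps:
j = 3 (j = -2 + 5 = 3)
c(m, u) = -u/3
w = -7/4 (w = 7/(((-7 + 9)*(3 - 5))) = 7/((2*(-2))) = 7/(-4) = 7*(-1/4) = -7/4 ≈ -1.7500)
w*c(7, -5) = -(-7)*(-5)/12 = -7/4*5/3 = -35/12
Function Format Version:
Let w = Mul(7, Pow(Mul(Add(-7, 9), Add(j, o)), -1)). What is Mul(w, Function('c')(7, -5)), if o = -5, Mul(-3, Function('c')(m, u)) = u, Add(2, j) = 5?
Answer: Rational(-35, 12) ≈ -2.9167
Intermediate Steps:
j = 3 (j = Add(-2, 5) = 3)
Function('c')(m, u) = Mul(Rational(-1, 3), u)
w = Rational(-7, 4) (w = Mul(7, Pow(Mul(Add(-7, 9), Add(3, -5)), -1)) = Mul(7, Pow(Mul(2, -2), -1)) = Mul(7, Pow(-4, -1)) = Mul(7, Rational(-1, 4)) = Rational(-7, 4) ≈ -1.7500)
Mul(w, Function('c')(7, -5)) = Mul(Rational(-7, 4), Mul(Rational(-1, 3), -5)) = Mul(Rational(-7, 4), Rational(5, 3)) = Rational(-35, 12)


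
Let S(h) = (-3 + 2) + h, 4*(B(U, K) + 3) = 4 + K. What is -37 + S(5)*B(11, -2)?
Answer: -47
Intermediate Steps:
B(U, K) = -2 + K/4 (B(U, K) = -3 + (4 + K)/4 = -3 + (1 + K/4) = -2 + K/4)
S(h) = -1 + h
-37 + S(5)*B(11, -2) = -37 + (-1 + 5)*(-2 + (1/4)*(-2)) = -37 + 4*(-2 - 1/2) = -37 + 4*(-5/2) = -37 - 10 = -47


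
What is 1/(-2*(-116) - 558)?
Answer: -1/326 ≈ -0.0030675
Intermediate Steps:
1/(-2*(-116) - 558) = 1/(232 - 558) = 1/(-326) = -1/326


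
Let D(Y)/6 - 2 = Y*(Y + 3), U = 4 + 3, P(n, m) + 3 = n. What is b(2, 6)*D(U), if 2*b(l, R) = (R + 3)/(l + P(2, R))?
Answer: 1944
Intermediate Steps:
P(n, m) = -3 + n
U = 7
b(l, R) = (3 + R)/(2*(-1 + l)) (b(l, R) = ((R + 3)/(l + (-3 + 2)))/2 = ((3 + R)/(l - 1))/2 = ((3 + R)/(-1 + l))/2 = (3 + R)/(2*(-1 + l)))
D(Y) = 12 + 6*Y*(3 + Y) (D(Y) = 12 + 6*(Y*(Y + 3)) = 12 + 6*(Y*(3 + Y)) = 12 + 6*Y*(3 + Y))
b(2, 6)*D(U) = ((3 + 6)/(2*(-1 + 2)))*(12 + 6*7**2 + 18*7) = ((1/2)*9/1)*(12 + 6*49 + 126) = ((1/2)*1*9)*(12 + 294 + 126) = (9/2)*432 = 1944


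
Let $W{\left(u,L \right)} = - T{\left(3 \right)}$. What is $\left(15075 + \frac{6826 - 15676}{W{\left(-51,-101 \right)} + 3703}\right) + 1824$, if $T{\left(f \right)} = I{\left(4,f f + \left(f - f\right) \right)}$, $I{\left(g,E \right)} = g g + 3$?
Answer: $\frac{10374511}{614} \approx 16897.0$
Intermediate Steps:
$I{\left(g,E \right)} = 3 + g^{2}$ ($I{\left(g,E \right)} = g^{2} + 3 = 3 + g^{2}$)
$T{\left(f \right)} = 19$ ($T{\left(f \right)} = 3 + 4^{2} = 3 + 16 = 19$)
$W{\left(u,L \right)} = -19$ ($W{\left(u,L \right)} = \left(-1\right) 19 = -19$)
$\left(15075 + \frac{6826 - 15676}{W{\left(-51,-101 \right)} + 3703}\right) + 1824 = \left(15075 + \frac{6826 - 15676}{-19 + 3703}\right) + 1824 = \left(15075 - \frac{8850}{3684}\right) + 1824 = \left(15075 - \frac{1475}{614}\right) + 1824 = \frac{9254575}{614} + 1824 = \frac{10374511}{614}$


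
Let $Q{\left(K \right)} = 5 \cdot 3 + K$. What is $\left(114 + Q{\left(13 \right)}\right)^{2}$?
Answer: $20164$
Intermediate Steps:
$Q{\left(K \right)} = 15 + K$
$\left(114 + Q{\left(13 \right)}\right)^{2} = \left(114 + \left(15 + 13\right)\right)^{2} = \left(114 + 28\right)^{2} = 142^{2} = 20164$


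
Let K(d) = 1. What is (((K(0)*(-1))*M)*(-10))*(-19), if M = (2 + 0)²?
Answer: -760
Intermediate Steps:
M = 4 (M = 2² = 4)
(((K(0)*(-1))*M)*(-10))*(-19) = (((1*(-1))*4)*(-10))*(-19) = (-1*4*(-10))*(-19) = -4*(-10)*(-19) = 40*(-19) = -760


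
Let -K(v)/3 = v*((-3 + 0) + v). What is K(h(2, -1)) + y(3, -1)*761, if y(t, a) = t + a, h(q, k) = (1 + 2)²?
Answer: 1360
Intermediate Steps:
h(q, k) = 9 (h(q, k) = 3² = 9)
K(v) = -3*v*(-3 + v) (K(v) = -3*v*((-3 + 0) + v) = -3*v*(-3 + v))
y(t, a) = a + t
K(h(2, -1)) + y(3, -1)*761 = 3*9*(3 - 1*9) + (-1 + 3)*761 = 3*9*(3 - 9) + 2*761 = 3*9*(-6) + 1522 = -162 + 1522 = 1360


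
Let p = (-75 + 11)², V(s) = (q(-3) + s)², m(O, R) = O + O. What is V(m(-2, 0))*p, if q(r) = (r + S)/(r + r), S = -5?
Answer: 262144/9 ≈ 29127.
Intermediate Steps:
q(r) = (-5 + r)/(2*r) (q(r) = (r - 5)/(r + r) = (-5 + r)/((2*r)) = (-5 + r)*(1/(2*r)) = (-5 + r)/(2*r))
m(O, R) = 2*O
V(s) = (4/3 + s)² (V(s) = ((½)*(-5 - 3)/(-3) + s)² = ((½)*(-⅓)*(-8) + s)² = (4/3 + s)²)
p = 4096 (p = (-64)² = 4096)
V(m(-2, 0))*p = ((4 + 3*(2*(-2)))²/9)*4096 = ((4 + 3*(-4))²/9)*4096 = ((4 - 12)²/9)*4096 = ((⅑)*(-8)²)*4096 = ((⅑)*64)*4096 = (64/9)*4096 = 262144/9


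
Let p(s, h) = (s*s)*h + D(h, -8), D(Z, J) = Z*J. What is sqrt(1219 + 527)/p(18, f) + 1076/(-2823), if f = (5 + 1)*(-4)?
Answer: -1076/2823 - sqrt(194)/2528 ≈ -0.38666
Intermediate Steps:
D(Z, J) = J*Z
f = -24 (f = 6*(-4) = -24)
p(s, h) = -8*h + h*s**2 (p(s, h) = (s*s)*h - 8*h = s**2*h - 8*h = h*s**2 - 8*h = -8*h + h*s**2)
sqrt(1219 + 527)/p(18, f) + 1076/(-2823) = sqrt(1219 + 527)/((-24*(-8 + 18**2))) + 1076/(-2823) = sqrt(1746)/((-24*(-8 + 324))) + 1076*(-1/2823) = (3*sqrt(194))/((-24*316)) - 1076/2823 = (3*sqrt(194))/(-7584) - 1076/2823 = (3*sqrt(194))*(-1/7584) - 1076/2823 = -sqrt(194)/2528 - 1076/2823 = -1076/2823 - sqrt(194)/2528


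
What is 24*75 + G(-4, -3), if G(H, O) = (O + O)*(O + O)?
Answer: 1836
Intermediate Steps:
G(H, O) = 4*O² (G(H, O) = (2*O)*(2*O) = 4*O²)
24*75 + G(-4, -3) = 24*75 + 4*(-3)² = 1800 + 4*9 = 1800 + 36 = 1836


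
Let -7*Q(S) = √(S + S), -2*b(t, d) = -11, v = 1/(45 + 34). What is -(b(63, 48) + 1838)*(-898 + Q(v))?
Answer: 1655463 + 3687*√158/1106 ≈ 1.6555e+6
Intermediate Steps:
v = 1/79 ≈ 0.012658
b(t, d) = 11/2 (b(t, d) = -½*(-11) = 11/2)
Q(S) = -√2*√S/7 (Q(S) = -√(S + S)/7 = -√2*√S/7)
-(b(63, 48) + 1838)*(-898 + Q(v)) = -(11/2 + 1838)*(-898 - √2*√(1/79)/7) = -3687*(-898 - √2*√79/79/7)/2 = -3687*(-898 - √158/553)/2 = -(-1655463 - 3687*√158/1106) = 1655463 + 3687*√158/1106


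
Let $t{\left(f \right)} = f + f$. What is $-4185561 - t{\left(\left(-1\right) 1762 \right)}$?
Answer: $-4182037$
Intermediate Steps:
$t{\left(f \right)} = 2 f$
$-4185561 - t{\left(\left(-1\right) 1762 \right)} = -4185561 - 2 \left(\left(-1\right) 1762\right) = -4185561 - 2 \left(-1762\right) = -4185561 - -3524 = -4185561 + 3524 = -4182037$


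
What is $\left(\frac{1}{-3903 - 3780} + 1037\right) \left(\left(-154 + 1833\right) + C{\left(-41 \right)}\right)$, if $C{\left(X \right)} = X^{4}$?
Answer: $\frac{7508992629600}{2561} \approx 2.9321 \cdot 10^{9}$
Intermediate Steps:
$\left(\frac{1}{-3903 - 3780} + 1037\right) \left(\left(-154 + 1833\right) + C{\left(-41 \right)}\right) = \left(\frac{1}{-3903 - 3780} + 1037\right) \left(\left(-154 + 1833\right) + \left(-41\right)^{4}\right) = \left(\frac{1}{-3903 - 3780} + 1037\right) \left(1679 + 2825761\right) = \left(\frac{1}{-3903 - 3780} + 1037\right) 2827440 = \left(\frac{1}{-7683} + 1037\right) 2827440 = \left(- \frac{1}{7683} + 1037\right) 2827440 = \frac{7967270}{7683} \cdot 2827440 = \frac{7508992629600}{2561}$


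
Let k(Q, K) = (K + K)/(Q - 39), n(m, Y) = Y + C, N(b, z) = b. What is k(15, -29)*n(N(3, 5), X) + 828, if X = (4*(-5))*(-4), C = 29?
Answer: 13097/12 ≈ 1091.4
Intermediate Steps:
X = 80 (X = -20*(-4) = 80)
n(m, Y) = 29 + Y (n(m, Y) = Y + 29 = 29 + Y)
k(Q, K) = 2*K/(-39 + Q) (k(Q, K) = (2*K)/(-39 + Q) = 2*K/(-39 + Q))
k(15, -29)*n(N(3, 5), X) + 828 = (2*(-29)/(-39 + 15))*(29 + 80) + 828 = (2*(-29)/(-24))*109 + 828 = (2*(-29)*(-1/24))*109 + 828 = (29/12)*109 + 828 = 3161/12 + 828 = 13097/12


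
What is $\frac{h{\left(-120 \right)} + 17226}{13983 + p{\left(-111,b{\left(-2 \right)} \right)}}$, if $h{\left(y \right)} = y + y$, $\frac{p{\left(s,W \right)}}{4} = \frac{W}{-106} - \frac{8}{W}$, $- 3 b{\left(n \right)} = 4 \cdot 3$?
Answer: $\frac{300086}{247177} \approx 1.2141$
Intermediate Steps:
$b{\left(n \right)} = -4$ ($b{\left(n \right)} = - \frac{4 \cdot 3}{3} = \left(- \frac{1}{3}\right) 12 = -4$)
$p{\left(s,W \right)} = - \frac{32}{W} - \frac{2 W}{53}$ ($p{\left(s,W \right)} = 4 \left(\frac{W}{-106} - \frac{8}{W}\right) = 4 \left(W \left(- \frac{1}{106}\right) - \frac{8}{W}\right) = 4 \left(- \frac{W}{106} - \frac{8}{W}\right) = 4 \left(- \frac{8}{W} - \frac{W}{106}\right) = - \frac{32}{W} - \frac{2 W}{53}$)
$h{\left(y \right)} = 2 y$
$\frac{h{\left(-120 \right)} + 17226}{13983 + p{\left(-111,b{\left(-2 \right)} \right)}} = \frac{2 \left(-120\right) + 17226}{13983 - \left(- \frac{8}{53} + \frac{32}{-4}\right)} = \frac{-240 + 17226}{13983 + \left(\left(-32\right) \left(- \frac{1}{4}\right) + \frac{8}{53}\right)} = \frac{16986}{13983 + \left(8 + \frac{8}{53}\right)} = \frac{16986}{13983 + \frac{432}{53}} = \frac{16986}{\frac{741531}{53}} = 16986 \cdot \frac{53}{741531} = \frac{300086}{247177}$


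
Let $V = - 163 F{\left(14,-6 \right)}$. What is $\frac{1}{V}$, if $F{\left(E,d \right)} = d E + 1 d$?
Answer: $\frac{1}{14670} \approx 6.8166 \cdot 10^{-5}$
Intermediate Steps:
$F{\left(E,d \right)} = d + E d$ ($F{\left(E,d \right)} = E d + d = d + E d$)
$V = 14670$ ($V = - 163 \left(- 6 \left(1 + 14\right)\right) = - 163 \left(\left(-6\right) 15\right) = \left(-163\right) \left(-90\right) = 14670$)
$\frac{1}{V} = \frac{1}{14670}$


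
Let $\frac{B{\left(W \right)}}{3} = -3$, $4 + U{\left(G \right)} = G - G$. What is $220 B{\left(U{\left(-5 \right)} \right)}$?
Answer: $-1980$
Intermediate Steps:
$U{\left(G \right)} = -4$ ($U{\left(G \right)} = -4 + \left(G - G\right) = -4 + 0 = -4$)
$B{\left(W \right)} = -9$ ($B{\left(W \right)} = 3 \left(-3\right) = -9$)
$220 B{\left(U{\left(-5 \right)} \right)} = 220 \left(-9\right) = -1980$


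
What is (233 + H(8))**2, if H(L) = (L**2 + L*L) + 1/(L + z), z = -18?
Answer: 13024881/100 ≈ 1.3025e+5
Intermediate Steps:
H(L) = 1/(-18 + L) + 2*L**2 (H(L) = (L**2 + L*L) + 1/(L - 18) = (L**2 + L**2) + 1/(-18 + L) = 2*L**2 + 1/(-18 + L) = 1/(-18 + L) + 2*L**2)
(233 + H(8))**2 = (233 + (1 - 36*8**2 + 2*8**3)/(-18 + 8))**2 = (233 + (1 - 36*64 + 2*512)/(-10))**2 = (233 - (1 - 2304 + 1024)/10)**2 = (233 - 1/10*(-1279))**2 = (233 + 1279/10)**2 = (3609/10)**2 = 13024881/100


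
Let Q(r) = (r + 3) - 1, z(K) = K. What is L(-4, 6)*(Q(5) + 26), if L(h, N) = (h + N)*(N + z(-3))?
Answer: 198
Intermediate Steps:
L(h, N) = (-3 + N)*(N + h) (L(h, N) = (h + N)*(N - 3) = (N + h)*(-3 + N) = (-3 + N)*(N + h))
Q(r) = 2 + r (Q(r) = (3 + r) - 1 = 2 + r)
L(-4, 6)*(Q(5) + 26) = (6² - 3*6 - 3*(-4) + 6*(-4))*((2 + 5) + 26) = (36 - 18 + 12 - 24)*(7 + 26) = 6*33 = 198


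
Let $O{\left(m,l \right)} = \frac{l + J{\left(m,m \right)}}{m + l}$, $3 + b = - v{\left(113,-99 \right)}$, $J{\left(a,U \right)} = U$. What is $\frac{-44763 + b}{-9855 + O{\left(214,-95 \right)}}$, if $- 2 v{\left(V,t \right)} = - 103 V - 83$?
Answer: $\frac{50627}{9854} \approx 5.1377$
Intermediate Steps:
$v{\left(V,t \right)} = \frac{83}{2} + \frac{103 V}{2}$ ($v{\left(V,t \right)} = - \frac{- 103 V - 83}{2} = - \frac{-83 - 103 V}{2} = \frac{83}{2} + \frac{103 V}{2}$)
$b = -5864$ ($b = -3 - \left(\frac{83}{2} + \frac{103}{2} \cdot 113\right) = -3 - \left(\frac{83}{2} + \frac{11639}{2}\right) = -3 - 5861 = -5864$)
$O{\left(m,l \right)} = 1$ ($O{\left(m,l \right)} = \frac{l + m}{m + l} = \frac{l + m}{l + m} = 1$)
$\frac{-44763 + b}{-9855 + O{\left(214,-95 \right)}} = \frac{-44763 - 5864}{-9855 + 1} = - \frac{50627}{-9854} = \left(-50627\right) \left(- \frac{1}{9854}\right) = \frac{50627}{9854}$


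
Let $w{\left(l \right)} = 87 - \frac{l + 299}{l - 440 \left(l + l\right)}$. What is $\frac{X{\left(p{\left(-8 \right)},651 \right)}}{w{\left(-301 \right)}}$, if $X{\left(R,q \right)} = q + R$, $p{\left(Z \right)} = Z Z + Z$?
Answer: $\frac{187057353}{23018375} \approx 8.1264$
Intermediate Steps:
$p{\left(Z \right)} = Z + Z^{2}$ ($p{\left(Z \right)} = Z^{2} + Z = Z + Z^{2}$)
$w{\left(l \right)} = 87 + \frac{299 + l}{879 l}$ ($w{\left(l \right)} = 87 - \frac{299 + l}{l - 440 \cdot 2 l} = 87 - \frac{299 + l}{l - 880 l} = 87 - \frac{299 + l}{\left(-879\right) l} = 87 - \left(299 + l\right) \left(- \frac{1}{879 l}\right) = 87 - - \frac{299 + l}{879 l} = 87 + \frac{299 + l}{879 l}$)
$X{\left(R,q \right)} = R + q$
$\frac{X{\left(p{\left(-8 \right)},651 \right)}}{w{\left(-301 \right)}} = \frac{- 8 \left(1 - 8\right) + 651}{\frac{1}{879} \frac{1}{-301} \left(299 + 76474 \left(-301\right)\right)} = \frac{\left(-8\right) \left(-7\right) + 651}{\frac{1}{879} \left(- \frac{1}{301}\right) \left(299 - 23018674\right)} = \frac{56 + 651}{\frac{1}{879} \left(- \frac{1}{301}\right) \left(-23018375\right)} = \frac{707}{\frac{23018375}{264579}} = 707 \cdot \frac{264579}{23018375} = \frac{187057353}{23018375}$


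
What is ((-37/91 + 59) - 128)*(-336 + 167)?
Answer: 82108/7 ≈ 11730.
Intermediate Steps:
((-37/91 + 59) - 128)*(-336 + 167) = ((-37*1/91 + 59) - 128)*(-169) = ((-37/91 + 59) - 128)*(-169) = (5332/91 - 128)*(-169) = -6316/91*(-169) = 82108/7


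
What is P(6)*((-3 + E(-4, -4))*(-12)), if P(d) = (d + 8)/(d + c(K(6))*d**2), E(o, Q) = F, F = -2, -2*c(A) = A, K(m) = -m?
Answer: 140/19 ≈ 7.3684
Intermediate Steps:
c(A) = -A/2
E(o, Q) = -2
P(d) = (8 + d)/(d + 3*d**2) (P(d) = (d + 8)/(d + (-(-1)*6/2)*d**2) = (8 + d)/(d + (-1/2*(-6))*d**2) = (8 + d)/(d + 3*d**2))
P(6)*((-3 + E(-4, -4))*(-12)) = ((8 + 6)/(6*(1 + 3*6)))*((-3 - 2)*(-12)) = ((1/6)*14/(1 + 18))*(-5*(-12)) = ((1/6)*14/19)*60 = ((1/6)*(1/19)*14)*60 = (7/57)*60 = 140/19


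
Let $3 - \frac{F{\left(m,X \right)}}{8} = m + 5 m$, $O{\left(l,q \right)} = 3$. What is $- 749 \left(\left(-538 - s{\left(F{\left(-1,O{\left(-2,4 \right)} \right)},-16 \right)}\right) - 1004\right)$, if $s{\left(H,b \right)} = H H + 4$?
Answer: $5040770$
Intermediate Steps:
$F{\left(m,X \right)} = 24 - 48 m$ ($F{\left(m,X \right)} = 24 - 8 \left(m + 5 m\right) = 24 - 8 \cdot 6 m = 24 - 48 m$)
$s{\left(H,b \right)} = 4 + H^{2}$ ($s{\left(H,b \right)} = H^{2} + 4 = 4 + H^{2}$)
$- 749 \left(\left(-538 - s{\left(F{\left(-1,O{\left(-2,4 \right)} \right)},-16 \right)}\right) - 1004\right) = - 749 \left(\left(-538 - \left(4 + \left(24 - -48\right)^{2}\right)\right) - 1004\right) = - 749 \left(\left(-538 - \left(4 + \left(24 + 48\right)^{2}\right)\right) - 1004\right) = - 749 \left(\left(-538 - \left(4 + 72^{2}\right)\right) - 1004\right) = - 749 \left(\left(-538 - \left(4 + 5184\right)\right) - 1004\right) = - 749 \left(\left(-538 - 5188\right) - 1004\right) = - 749 \left(-5726 - 1004\right) = \left(-749\right) \left(-6730\right) = 5040770$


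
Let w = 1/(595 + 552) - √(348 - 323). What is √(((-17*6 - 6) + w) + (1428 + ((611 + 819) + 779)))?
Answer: 103*√437007/1147 ≈ 59.363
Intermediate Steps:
w = -5734/1147 (w = 1/1147 - √25 = 1/1147 - 1*5 = 1/1147 - 5 = -5734/1147 ≈ -4.9991)
√(((-17*6 - 6) + w) + (1428 + ((611 + 819) + 779))) = √(((-17*6 - 6) - 5734/1147) + (1428 + ((611 + 819) + 779))) = √(((-102 - 6) - 5734/1147) + (1428 + (1430 + 779))) = √((-108 - 5734/1147) + (1428 + 2209)) = √(-129610/1147 + 3637) = √(4042029/1147) = 103*√437007/1147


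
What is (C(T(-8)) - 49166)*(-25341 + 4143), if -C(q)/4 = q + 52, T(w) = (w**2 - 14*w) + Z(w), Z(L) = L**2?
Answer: 1066980132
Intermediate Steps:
T(w) = -14*w + 2*w**2 (T(w) = (w**2 - 14*w) + w**2 = -14*w + 2*w**2)
C(q) = -208 - 4*q (C(q) = -4*(q + 52) = -4*(52 + q) = -208 - 4*q)
(C(T(-8)) - 49166)*(-25341 + 4143) = ((-208 - 8*(-8)*(-7 - 8)) - 49166)*(-25341 + 4143) = ((-208 - 8*(-8)*(-15)) - 49166)*(-21198) = ((-208 - 4*240) - 49166)*(-21198) = ((-208 - 960) - 49166)*(-21198) = (-1168 - 49166)*(-21198) = -50334*(-21198) = 1066980132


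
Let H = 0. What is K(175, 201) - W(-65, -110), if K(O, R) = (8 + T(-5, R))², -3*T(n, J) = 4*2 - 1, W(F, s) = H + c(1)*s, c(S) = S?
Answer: 1279/9 ≈ 142.11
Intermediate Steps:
W(F, s) = s (W(F, s) = 0 + 1*s = 0 + s = s)
T(n, J) = -7/3 (T(n, J) = -(4*2 - 1)/3 = -(8 - 1)/3 = -⅓*7 = -7/3)
K(O, R) = 289/9 (K(O, R) = (8 - 7/3)² = (17/3)² = 289/9)
K(175, 201) - W(-65, -110) = 289/9 - 1*(-110) = 289/9 + 110 = 1279/9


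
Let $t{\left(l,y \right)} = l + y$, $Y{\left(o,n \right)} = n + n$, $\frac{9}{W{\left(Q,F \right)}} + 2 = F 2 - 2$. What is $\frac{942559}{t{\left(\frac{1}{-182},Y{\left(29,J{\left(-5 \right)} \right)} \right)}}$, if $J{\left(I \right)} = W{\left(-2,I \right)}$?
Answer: $- \frac{171545738}{235} \approx -7.2998 \cdot 10^{5}$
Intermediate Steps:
$W{\left(Q,F \right)} = \frac{9}{-4 + 2 F}$ ($W{\left(Q,F \right)} = \frac{9}{-2 + \left(F 2 - 2\right)} = \frac{9}{-2 + \left(2 F - 2\right)} = \frac{9}{-2 + \left(-2 + 2 F\right)} = \frac{9}{-4 + 2 F}$)
$J{\left(I \right)} = \frac{9}{2 \left(-2 + I\right)}$
$Y{\left(o,n \right)} = 2 n$
$\frac{942559}{t{\left(\frac{1}{-182},Y{\left(29,J{\left(-5 \right)} \right)} \right)}} = \frac{942559}{\frac{1}{-182} + 2 \frac{9}{2 \left(-2 - 5\right)}} = \frac{942559}{- \frac{1}{182} + 2 \frac{9}{2 \left(-7\right)}} = \frac{942559}{- \frac{1}{182} + 2 \cdot \frac{9}{2} \left(- \frac{1}{7}\right)} = \frac{942559}{- \frac{1}{182} + 2 \left(- \frac{9}{14}\right)} = \frac{942559}{- \frac{1}{182} - \frac{9}{7}} = \frac{942559}{- \frac{235}{182}} = 942559 \left(- \frac{182}{235}\right) = - \frac{171545738}{235}$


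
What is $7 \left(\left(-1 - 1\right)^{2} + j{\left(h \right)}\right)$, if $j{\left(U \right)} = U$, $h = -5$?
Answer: $-7$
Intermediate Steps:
$7 \left(\left(-1 - 1\right)^{2} + j{\left(h \right)}\right) = 7 \left(\left(-1 - 1\right)^{2} - 5\right) = 7 \left(\left(-2\right)^{2} - 5\right) = 7 \left(4 - 5\right) = 7 \left(-1\right) = -7$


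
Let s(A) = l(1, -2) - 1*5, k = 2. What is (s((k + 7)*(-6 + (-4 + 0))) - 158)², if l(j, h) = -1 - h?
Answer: 26244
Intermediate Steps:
s(A) = -4 (s(A) = (-1 - 1*(-2)) - 1*5 = (-1 + 2) - 5 = 1 - 5 = -4)
(s((k + 7)*(-6 + (-4 + 0))) - 158)² = (-4 - 158)² = (-162)² = 26244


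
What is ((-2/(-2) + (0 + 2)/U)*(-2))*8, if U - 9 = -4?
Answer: -112/5 ≈ -22.400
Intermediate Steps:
U = 5 (U = 9 - 4 = 5)
((-2/(-2) + (0 + 2)/U)*(-2))*8 = ((-2/(-2) + (0 + 2)/5)*(-2))*8 = ((-2*(-1/2) + 2*(1/5))*(-2))*8 = ((1 + 2/5)*(-2))*8 = ((7/5)*(-2))*8 = -14/5*8 = -112/5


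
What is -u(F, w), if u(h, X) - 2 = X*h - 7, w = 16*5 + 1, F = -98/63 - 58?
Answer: 4829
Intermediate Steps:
F = -536/9 (F = -98*1/63 - 58 = -14/9 - 58 = -536/9 ≈ -59.556)
w = 81 (w = 80 + 1 = 81)
u(h, X) = -5 + X*h (u(h, X) = 2 + (X*h - 7) = 2 + (-7 + X*h) = -5 + X*h)
-u(F, w) = -(-5 + 81*(-536/9)) = -(-5 - 4824) = -1*(-4829) = 4829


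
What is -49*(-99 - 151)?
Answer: 12250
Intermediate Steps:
-49*(-99 - 151) = -49*(-250) = 12250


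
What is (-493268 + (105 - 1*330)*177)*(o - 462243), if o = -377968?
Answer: 447910602623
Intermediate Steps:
(-493268 + (105 - 1*330)*177)*(o - 462243) = (-493268 + (105 - 1*330)*177)*(-377968 - 462243) = (-493268 + (105 - 330)*177)*(-840211) = (-493268 - 225*177)*(-840211) = (-493268 - 39825)*(-840211) = -533093*(-840211) = 447910602623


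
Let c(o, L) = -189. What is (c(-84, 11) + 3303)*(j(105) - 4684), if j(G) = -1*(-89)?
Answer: -14308830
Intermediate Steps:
j(G) = 89
(c(-84, 11) + 3303)*(j(105) - 4684) = (-189 + 3303)*(89 - 4684) = 3114*(-4595) = -14308830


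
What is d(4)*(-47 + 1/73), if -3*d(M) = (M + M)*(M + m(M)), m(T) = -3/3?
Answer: 27440/73 ≈ 375.89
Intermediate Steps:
m(T) = -1 (m(T) = -3*⅓ = -1)
d(M) = -2*M*(-1 + M)/3 (d(M) = -(M + M)*(M - 1)/3 = -2*M*(-1 + M)/3)
d(4)*(-47 + 1/73) = ((⅔)*4*(1 - 1*4))*(-47 + 1/73) = ((⅔)*4*(1 - 4))*(-47 + 1/73) = ((⅔)*4*(-3))*(-3430/73) = -8*(-3430/73) = 27440/73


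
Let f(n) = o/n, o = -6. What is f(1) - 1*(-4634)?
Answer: 4628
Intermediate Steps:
f(n) = -6/n
f(1) - 1*(-4634) = -6/1 - 1*(-4634) = -6*1 + 4634 = -6 + 4634 = 4628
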